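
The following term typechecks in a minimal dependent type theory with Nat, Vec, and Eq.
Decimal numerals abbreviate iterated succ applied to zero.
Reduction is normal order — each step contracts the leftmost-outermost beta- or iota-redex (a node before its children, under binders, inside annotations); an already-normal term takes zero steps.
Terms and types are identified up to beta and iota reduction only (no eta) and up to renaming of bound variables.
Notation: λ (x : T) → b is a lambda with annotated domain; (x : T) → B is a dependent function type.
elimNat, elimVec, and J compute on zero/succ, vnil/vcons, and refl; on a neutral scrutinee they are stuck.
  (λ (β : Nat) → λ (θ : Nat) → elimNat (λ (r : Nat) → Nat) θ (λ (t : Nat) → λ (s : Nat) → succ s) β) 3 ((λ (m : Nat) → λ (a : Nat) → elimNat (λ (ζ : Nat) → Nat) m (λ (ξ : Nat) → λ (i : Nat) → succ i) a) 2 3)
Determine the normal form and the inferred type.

reduced normal form:
  8
type:
  Nat


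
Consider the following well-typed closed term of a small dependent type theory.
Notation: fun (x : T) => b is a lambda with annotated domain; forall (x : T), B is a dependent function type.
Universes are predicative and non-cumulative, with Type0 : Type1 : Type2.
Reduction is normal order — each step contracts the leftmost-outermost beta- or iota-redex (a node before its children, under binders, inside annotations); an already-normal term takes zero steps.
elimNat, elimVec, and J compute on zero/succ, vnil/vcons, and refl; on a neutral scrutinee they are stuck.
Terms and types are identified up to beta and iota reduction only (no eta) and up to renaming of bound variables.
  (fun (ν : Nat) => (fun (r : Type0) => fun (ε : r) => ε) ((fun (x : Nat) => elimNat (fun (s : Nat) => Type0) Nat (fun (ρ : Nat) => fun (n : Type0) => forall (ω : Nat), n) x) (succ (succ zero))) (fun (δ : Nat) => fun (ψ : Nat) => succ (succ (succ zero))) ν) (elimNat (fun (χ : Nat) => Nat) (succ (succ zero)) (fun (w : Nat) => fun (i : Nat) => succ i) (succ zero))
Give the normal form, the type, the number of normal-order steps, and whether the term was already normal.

normal form:
  fun (ν : Nat) => succ (succ (succ zero))
type:
  forall (ν : Nat), Nat
normal-order step count: 4
term was already normal: no
first contracted redex: a beta-redex


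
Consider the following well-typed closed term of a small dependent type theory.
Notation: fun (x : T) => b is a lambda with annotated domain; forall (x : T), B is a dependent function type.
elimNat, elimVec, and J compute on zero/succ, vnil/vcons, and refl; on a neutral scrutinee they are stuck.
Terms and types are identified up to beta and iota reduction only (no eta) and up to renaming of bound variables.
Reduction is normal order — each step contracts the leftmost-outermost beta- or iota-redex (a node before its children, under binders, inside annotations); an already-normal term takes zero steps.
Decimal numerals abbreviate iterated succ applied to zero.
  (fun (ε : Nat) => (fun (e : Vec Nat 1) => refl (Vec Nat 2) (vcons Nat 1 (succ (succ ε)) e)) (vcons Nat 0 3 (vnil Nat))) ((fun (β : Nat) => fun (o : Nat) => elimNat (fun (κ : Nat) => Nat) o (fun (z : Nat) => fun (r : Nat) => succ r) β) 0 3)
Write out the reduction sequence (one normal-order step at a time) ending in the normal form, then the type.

normal-order reduction:
  (fun (ε : Nat) => (fun (e : Vec Nat 1) => refl (Vec Nat 2) (vcons Nat 1 (succ (succ ε)) e)) (vcons Nat 0 3 (vnil Nat))) ((fun (β : Nat) => fun (o : Nat) => elimNat (fun (κ : Nat) => Nat) o (fun (z : Nat) => fun (r : Nat) => succ r) β) 0 3)
  ~> (fun (ε : Vec Nat 1) => refl (Vec Nat 2) (vcons Nat 1 (succ (succ ((fun (e : Nat) => fun (β : Nat) => elimNat (fun (o : Nat) => Nat) β (fun (κ : Nat) => fun (z : Nat) => succ z) e) 0 3))) ε)) (vcons Nat 0 3 (vnil Nat))
  ~> refl (Vec Nat 2) (vcons Nat 1 (succ (succ ((fun (ε : Nat) => fun (e : Nat) => elimNat (fun (β : Nat) => Nat) e (fun (o : Nat) => fun (κ : Nat) => succ κ) ε) 0 3))) (vcons Nat 0 3 (vnil Nat)))
  ~> refl (Vec Nat 2) (vcons Nat 1 (succ (succ ((fun (ε : Nat) => elimNat (fun (e : Nat) => Nat) ε (fun (β : Nat) => fun (o : Nat) => succ o) 0) 3))) (vcons Nat 0 3 (vnil Nat)))
  ~> refl (Vec Nat 2) (vcons Nat 1 (succ (succ (elimNat (fun (ε : Nat) => Nat) 3 (fun (e : Nat) => fun (β : Nat) => succ β) 0))) (vcons Nat 0 3 (vnil Nat)))
  ~> refl (Vec Nat 2) (vcons Nat 1 5 (vcons Nat 0 3 (vnil Nat)))
inferred type:
  Eq (Vec Nat 2) (vcons Nat 1 5 (vcons Nat 0 3 (vnil Nat))) (vcons Nat 1 5 (vcons Nat 0 3 (vnil Nat)))


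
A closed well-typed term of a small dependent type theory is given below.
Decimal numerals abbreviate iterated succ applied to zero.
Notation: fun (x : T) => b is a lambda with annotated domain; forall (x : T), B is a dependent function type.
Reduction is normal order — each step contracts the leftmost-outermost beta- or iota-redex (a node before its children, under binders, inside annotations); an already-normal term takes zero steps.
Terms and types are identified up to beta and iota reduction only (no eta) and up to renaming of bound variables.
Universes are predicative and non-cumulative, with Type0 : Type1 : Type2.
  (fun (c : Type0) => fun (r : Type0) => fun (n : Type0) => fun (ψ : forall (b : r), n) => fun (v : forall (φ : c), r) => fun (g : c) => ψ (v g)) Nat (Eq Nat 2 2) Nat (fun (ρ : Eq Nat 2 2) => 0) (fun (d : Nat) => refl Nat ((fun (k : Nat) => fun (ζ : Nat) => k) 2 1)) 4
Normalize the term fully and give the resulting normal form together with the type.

normal form:
  0
the term's type:
  Nat


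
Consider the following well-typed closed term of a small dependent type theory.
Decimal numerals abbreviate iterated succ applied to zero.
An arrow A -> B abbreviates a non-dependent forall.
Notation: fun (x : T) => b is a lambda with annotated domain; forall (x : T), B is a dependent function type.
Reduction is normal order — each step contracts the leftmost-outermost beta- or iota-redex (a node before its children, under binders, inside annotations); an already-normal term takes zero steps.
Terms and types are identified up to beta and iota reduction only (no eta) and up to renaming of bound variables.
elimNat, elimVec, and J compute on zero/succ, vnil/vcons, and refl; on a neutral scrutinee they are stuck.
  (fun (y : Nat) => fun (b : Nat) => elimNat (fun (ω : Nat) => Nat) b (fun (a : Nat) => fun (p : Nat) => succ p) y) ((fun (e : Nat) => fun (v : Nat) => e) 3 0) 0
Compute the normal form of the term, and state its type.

resulting normal form:
  3
the term's type:
  Nat
observation: contracting a beta-redex first, the term normalizes in 14 steps.


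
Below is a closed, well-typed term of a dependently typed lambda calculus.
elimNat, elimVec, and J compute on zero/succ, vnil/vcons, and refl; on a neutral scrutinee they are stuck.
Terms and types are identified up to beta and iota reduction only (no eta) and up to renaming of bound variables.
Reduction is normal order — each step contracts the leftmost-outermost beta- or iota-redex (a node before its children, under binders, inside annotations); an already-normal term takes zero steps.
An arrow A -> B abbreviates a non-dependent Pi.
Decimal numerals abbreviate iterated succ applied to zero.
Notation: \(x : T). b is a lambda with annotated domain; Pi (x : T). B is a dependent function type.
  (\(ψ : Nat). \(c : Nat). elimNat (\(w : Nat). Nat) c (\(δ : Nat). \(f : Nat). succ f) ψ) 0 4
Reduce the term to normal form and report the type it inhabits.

reduced normal form:
  4
inferred type:
  Nat
observation: 3 normal-order steps separate the term from its normal form.


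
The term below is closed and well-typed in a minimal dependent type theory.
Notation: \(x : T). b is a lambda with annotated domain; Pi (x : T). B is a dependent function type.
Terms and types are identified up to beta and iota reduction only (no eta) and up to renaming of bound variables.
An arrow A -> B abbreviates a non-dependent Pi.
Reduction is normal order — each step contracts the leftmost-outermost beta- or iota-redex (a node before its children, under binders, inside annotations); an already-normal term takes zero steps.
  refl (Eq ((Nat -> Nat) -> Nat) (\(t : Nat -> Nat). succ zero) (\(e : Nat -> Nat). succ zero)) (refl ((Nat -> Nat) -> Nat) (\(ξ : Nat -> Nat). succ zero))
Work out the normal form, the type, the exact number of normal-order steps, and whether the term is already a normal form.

normal form:
  refl (Eq ((Nat -> Nat) -> Nat) (\(t : Nat -> Nat). succ zero) (\(e : Nat -> Nat). succ zero)) (refl ((Nat -> Nat) -> Nat) (\(ξ : Nat -> Nat). succ zero))
type:
  Eq (Eq ((Nat -> Nat) -> Nat) (\(t : Nat -> Nat). succ zero) (\(e : Nat -> Nat). succ zero)) (refl ((Nat -> Nat) -> Nat) (\(ξ : Nat -> Nat). succ zero)) (refl ((Nat -> Nat) -> Nat) (\(x : Nat -> Nat). succ zero))
normal-order step count: 0
started in normal form: yes


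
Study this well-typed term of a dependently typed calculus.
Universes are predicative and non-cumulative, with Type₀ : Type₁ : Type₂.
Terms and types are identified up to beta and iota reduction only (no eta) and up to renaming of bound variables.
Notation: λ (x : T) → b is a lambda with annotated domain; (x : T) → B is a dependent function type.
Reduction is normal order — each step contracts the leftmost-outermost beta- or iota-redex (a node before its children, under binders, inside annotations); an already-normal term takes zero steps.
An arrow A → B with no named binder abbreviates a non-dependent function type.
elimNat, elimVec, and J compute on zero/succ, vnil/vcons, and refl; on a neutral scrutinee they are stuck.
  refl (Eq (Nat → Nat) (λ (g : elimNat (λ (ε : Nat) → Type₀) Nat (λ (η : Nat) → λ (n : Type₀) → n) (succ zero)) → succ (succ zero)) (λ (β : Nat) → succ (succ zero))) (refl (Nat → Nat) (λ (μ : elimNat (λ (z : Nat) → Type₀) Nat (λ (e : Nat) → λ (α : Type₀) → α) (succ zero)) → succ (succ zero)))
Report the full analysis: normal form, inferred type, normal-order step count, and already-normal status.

normal form:
  refl (Eq (Nat → Nat) (λ (g : Nat) → succ (succ zero)) (λ (ε : Nat) → succ (succ zero))) (refl (Nat → Nat) (λ (η : Nat) → succ (succ zero)))
inferred type:
  Eq (Eq (Nat → Nat) (λ (g : Nat) → succ (succ zero)) (λ (ε : Nat) → succ (succ zero))) (refl (Nat → Nat) (λ (η : Nat) → succ (succ zero))) (refl (Nat → Nat) (λ (n : Nat) → succ (succ zero)))
normal-order step count: 8
already normal: no
first redex: an elimNat iota-redex


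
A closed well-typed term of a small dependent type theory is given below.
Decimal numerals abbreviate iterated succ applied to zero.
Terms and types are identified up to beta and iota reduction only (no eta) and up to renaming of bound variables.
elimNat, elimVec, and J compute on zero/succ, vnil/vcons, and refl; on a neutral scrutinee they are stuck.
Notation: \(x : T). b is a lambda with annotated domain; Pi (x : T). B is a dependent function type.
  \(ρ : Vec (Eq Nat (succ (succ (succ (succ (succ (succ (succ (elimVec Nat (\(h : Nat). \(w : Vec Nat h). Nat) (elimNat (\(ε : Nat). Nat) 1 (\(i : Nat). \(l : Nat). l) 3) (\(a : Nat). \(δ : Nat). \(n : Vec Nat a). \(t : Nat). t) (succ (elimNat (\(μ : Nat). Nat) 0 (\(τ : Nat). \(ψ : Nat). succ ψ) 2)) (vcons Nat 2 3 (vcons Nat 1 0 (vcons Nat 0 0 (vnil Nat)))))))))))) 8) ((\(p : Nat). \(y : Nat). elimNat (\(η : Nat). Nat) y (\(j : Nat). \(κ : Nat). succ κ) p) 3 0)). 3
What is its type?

inferred type:
  Pi (ρ : Vec (Eq Nat 8 8) 3). Nat


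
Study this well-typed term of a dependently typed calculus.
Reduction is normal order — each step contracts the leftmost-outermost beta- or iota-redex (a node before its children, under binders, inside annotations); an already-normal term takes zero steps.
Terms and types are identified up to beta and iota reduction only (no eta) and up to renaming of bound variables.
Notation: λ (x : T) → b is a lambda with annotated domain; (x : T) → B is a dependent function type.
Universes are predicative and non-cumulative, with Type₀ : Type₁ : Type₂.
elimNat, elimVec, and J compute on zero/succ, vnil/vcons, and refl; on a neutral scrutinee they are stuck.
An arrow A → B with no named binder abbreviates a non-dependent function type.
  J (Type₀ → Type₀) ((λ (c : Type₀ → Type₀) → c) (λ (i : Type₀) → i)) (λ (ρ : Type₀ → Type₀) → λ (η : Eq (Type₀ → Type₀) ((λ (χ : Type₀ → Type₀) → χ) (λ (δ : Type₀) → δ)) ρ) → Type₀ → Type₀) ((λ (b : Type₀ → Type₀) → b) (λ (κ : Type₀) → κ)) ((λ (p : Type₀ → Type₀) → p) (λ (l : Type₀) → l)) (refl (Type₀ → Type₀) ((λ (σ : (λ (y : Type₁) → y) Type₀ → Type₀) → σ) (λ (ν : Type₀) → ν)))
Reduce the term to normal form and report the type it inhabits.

reduced normal form:
  λ (c : Type₀) → c
type:
  Type₀ → Type₀


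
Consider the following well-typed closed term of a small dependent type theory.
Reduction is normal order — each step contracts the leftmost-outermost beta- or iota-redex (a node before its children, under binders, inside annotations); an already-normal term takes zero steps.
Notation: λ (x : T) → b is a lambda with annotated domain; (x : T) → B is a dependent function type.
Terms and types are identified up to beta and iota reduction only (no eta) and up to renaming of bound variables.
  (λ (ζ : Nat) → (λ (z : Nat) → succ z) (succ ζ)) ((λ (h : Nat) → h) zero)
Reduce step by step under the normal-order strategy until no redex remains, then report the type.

reduction (normal order):
  (λ (ζ : Nat) → (λ (z : Nat) → succ z) (succ ζ)) ((λ (h : Nat) → h) zero)
  ~> (λ (ζ : Nat) → succ ζ) (succ ((λ (z : Nat) → z) zero))
  ~> succ (succ ((λ (ζ : Nat) → ζ) zero))
  ~> succ (succ zero)
type:
  Nat


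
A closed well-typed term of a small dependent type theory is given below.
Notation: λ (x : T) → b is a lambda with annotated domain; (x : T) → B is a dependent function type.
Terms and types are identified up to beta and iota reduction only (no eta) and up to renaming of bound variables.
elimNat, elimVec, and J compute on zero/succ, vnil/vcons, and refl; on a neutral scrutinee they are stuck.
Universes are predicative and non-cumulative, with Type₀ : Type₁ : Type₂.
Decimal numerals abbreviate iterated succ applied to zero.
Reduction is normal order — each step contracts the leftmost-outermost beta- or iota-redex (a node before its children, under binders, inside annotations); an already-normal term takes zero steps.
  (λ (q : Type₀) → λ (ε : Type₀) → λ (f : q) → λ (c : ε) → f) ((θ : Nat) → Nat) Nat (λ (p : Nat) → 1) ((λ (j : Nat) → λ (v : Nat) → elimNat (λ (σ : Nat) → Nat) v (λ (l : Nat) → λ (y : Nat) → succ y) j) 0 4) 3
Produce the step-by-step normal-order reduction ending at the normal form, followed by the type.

reduction (normal order):
  (λ (q : Type₀) → λ (ε : Type₀) → λ (f : q) → λ (c : ε) → f) ((θ : Nat) → Nat) Nat (λ (p : Nat) → 1) ((λ (j : Nat) → λ (v : Nat) → elimNat (λ (σ : Nat) → Nat) v (λ (l : Nat) → λ (y : Nat) → succ y) j) 0 4) 3
  ~> (λ (q : Type₀) → λ (ε : (f : Nat) → Nat) → λ (c : q) → ε) Nat (λ (θ : Nat) → 1) ((λ (p : Nat) → λ (j : Nat) → elimNat (λ (v : Nat) → Nat) j (λ (σ : Nat) → λ (l : Nat) → succ l) p) 0 4) 3
  ~> (λ (q : (ε : Nat) → Nat) → λ (f : Nat) → q) (λ (c : Nat) → 1) ((λ (θ : Nat) → λ (p : Nat) → elimNat (λ (j : Nat) → Nat) p (λ (v : Nat) → λ (σ : Nat) → succ σ) θ) 0 4) 3
  ~> (λ (q : Nat) → λ (ε : Nat) → 1) ((λ (f : Nat) → λ (c : Nat) → elimNat (λ (θ : Nat) → Nat) c (λ (p : Nat) → λ (j : Nat) → succ j) f) 0 4) 3
  ~> (λ (q : Nat) → 1) 3
  ~> 1
type:
  Nat


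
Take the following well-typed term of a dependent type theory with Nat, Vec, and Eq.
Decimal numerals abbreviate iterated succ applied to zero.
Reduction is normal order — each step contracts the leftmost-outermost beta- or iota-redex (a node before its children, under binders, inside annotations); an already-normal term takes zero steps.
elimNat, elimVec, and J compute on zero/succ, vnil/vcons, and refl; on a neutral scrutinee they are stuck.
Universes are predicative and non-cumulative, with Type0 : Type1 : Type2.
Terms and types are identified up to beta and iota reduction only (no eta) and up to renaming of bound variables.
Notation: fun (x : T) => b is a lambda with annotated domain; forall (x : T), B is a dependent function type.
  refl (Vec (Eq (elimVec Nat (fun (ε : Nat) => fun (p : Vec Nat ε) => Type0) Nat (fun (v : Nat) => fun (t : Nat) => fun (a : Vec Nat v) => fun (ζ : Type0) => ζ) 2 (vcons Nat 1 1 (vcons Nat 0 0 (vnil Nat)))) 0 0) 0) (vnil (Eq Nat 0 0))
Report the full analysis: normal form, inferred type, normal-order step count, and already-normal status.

normal form:
  refl (Vec (Eq Nat 0 0) 0) (vnil (Eq Nat 0 0))
the term's type:
  Eq (Vec (Eq Nat 0 0) 0) (vnil (Eq Nat 0 0)) (vnil (Eq Nat 0 0))
normal-order step count: 11
started in normal form: no
first contracted redex: an elimVec iota-redex


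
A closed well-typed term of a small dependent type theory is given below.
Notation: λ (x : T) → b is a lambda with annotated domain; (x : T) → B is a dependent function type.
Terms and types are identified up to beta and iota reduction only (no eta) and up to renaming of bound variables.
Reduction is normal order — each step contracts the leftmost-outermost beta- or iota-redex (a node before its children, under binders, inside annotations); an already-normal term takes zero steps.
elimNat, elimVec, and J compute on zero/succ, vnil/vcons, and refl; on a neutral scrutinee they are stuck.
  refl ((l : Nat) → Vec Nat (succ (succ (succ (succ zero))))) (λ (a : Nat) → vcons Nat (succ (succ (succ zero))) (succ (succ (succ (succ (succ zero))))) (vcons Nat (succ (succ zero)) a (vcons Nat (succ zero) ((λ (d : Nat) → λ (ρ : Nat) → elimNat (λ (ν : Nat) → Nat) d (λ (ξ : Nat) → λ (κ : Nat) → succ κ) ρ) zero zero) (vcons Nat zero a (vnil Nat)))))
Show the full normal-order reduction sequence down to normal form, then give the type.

reduction (normal order):
  refl ((l : Nat) → Vec Nat (succ (succ (succ (succ zero))))) (λ (a : Nat) → vcons Nat (succ (succ (succ zero))) (succ (succ (succ (succ (succ zero))))) (vcons Nat (succ (succ zero)) a (vcons Nat (succ zero) ((λ (d : Nat) → λ (ρ : Nat) → elimNat (λ (ν : Nat) → Nat) d (λ (ξ : Nat) → λ (κ : Nat) → succ κ) ρ) zero zero) (vcons Nat zero a (vnil Nat)))))
  ~> refl ((l : Nat) → Vec Nat (succ (succ (succ (succ zero))))) (λ (a : Nat) → vcons Nat (succ (succ (succ zero))) (succ (succ (succ (succ (succ zero))))) (vcons Nat (succ (succ zero)) a (vcons Nat (succ zero) ((λ (d : Nat) → elimNat (λ (ρ : Nat) → Nat) zero (λ (ν : Nat) → λ (ξ : Nat) → succ ξ) d) zero) (vcons Nat zero a (vnil Nat)))))
  ~> refl ((l : Nat) → Vec Nat (succ (succ (succ (succ zero))))) (λ (a : Nat) → vcons Nat (succ (succ (succ zero))) (succ (succ (succ (succ (succ zero))))) (vcons Nat (succ (succ zero)) a (vcons Nat (succ zero) (elimNat (λ (d : Nat) → Nat) zero (λ (ρ : Nat) → λ (ν : Nat) → succ ν) zero) (vcons Nat zero a (vnil Nat)))))
  ~> refl ((l : Nat) → Vec Nat (succ (succ (succ (succ zero))))) (λ (a : Nat) → vcons Nat (succ (succ (succ zero))) (succ (succ (succ (succ (succ zero))))) (vcons Nat (succ (succ zero)) a (vcons Nat (succ zero) zero (vcons Nat zero a (vnil Nat)))))
the term's type:
  Eq ((l : Nat) → Vec Nat (succ (succ (succ (succ zero))))) (λ (a : Nat) → vcons Nat (succ (succ (succ zero))) (succ (succ (succ (succ (succ zero))))) (vcons Nat (succ (succ zero)) a (vcons Nat (succ zero) zero (vcons Nat zero a (vnil Nat))))) (λ (d : Nat) → vcons Nat (succ (succ (succ zero))) (succ (succ (succ (succ (succ zero))))) (vcons Nat (succ (succ zero)) d (vcons Nat (succ zero) zero (vcons Nat zero d (vnil Nat)))))


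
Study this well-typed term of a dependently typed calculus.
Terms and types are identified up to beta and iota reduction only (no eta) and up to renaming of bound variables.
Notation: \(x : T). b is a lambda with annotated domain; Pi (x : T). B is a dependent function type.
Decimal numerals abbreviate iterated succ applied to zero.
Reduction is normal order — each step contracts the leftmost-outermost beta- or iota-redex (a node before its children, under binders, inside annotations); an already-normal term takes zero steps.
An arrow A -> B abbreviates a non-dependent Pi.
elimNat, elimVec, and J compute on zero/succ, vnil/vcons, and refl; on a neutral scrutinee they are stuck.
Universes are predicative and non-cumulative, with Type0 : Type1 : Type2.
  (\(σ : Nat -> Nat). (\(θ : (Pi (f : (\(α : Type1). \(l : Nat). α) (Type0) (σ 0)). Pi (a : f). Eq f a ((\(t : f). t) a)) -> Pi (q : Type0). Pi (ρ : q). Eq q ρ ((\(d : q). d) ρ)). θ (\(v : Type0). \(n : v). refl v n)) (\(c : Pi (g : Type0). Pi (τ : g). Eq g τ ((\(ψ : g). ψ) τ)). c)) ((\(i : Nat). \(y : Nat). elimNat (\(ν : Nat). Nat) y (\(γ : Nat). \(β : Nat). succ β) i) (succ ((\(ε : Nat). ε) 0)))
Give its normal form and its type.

reduced normal form:
  \(σ : Type0). \(θ : σ). refl σ θ
inferred type:
  Pi (σ : Type0). Pi (θ : σ). Eq σ θ θ
observation: 3 normal-order steps normalize the term, beginning with a beta-redex.


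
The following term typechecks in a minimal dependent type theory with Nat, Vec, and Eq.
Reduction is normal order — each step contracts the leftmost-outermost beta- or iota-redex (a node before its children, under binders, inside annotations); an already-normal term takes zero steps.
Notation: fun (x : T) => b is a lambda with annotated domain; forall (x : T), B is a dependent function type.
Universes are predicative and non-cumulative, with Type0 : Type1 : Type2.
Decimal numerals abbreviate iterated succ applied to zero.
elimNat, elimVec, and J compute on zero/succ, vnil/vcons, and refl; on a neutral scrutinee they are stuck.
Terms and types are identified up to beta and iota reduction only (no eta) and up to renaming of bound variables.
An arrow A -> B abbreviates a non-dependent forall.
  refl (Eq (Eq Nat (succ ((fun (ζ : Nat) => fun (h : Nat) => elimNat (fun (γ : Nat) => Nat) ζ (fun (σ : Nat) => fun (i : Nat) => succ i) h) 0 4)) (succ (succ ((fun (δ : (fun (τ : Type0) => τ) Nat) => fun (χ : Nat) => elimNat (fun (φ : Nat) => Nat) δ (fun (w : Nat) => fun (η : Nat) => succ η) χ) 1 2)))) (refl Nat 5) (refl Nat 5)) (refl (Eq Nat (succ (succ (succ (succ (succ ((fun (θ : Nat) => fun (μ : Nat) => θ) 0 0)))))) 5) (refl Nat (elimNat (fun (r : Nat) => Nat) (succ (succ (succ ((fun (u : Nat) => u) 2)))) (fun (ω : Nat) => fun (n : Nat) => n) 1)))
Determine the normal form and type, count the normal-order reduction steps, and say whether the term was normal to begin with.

reduced normal form:
  refl (Eq (Eq Nat 5 5) (refl Nat 5) (refl Nat 5)) (refl (Eq Nat 5 5) (refl Nat 5))
type:
  Eq (Eq (Eq Nat 5 5) (refl Nat 5) (refl Nat 5)) (refl (Eq Nat 5 5) (refl Nat 5)) (refl (Eq Nat 5 5) (refl Nat 5))
normal-order step count: 31
term was already normal: no
first redex: a beta-redex


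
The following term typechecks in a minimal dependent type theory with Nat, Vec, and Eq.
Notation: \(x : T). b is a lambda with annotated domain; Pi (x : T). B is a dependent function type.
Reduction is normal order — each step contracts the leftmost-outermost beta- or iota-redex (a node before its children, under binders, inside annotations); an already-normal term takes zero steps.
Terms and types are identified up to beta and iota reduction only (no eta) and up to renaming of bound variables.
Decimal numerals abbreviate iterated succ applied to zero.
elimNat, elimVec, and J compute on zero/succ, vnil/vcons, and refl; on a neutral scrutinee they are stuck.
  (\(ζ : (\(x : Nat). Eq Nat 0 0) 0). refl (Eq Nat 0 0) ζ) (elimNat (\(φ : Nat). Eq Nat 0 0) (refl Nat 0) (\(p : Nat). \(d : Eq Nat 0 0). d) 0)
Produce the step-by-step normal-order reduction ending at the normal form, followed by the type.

normal-order reduction:
  (\(ζ : (\(x : Nat). Eq Nat 0 0) 0). refl (Eq Nat 0 0) ζ) (elimNat (\(φ : Nat). Eq Nat 0 0) (refl Nat 0) (\(p : Nat). \(d : Eq Nat 0 0). d) 0)
  ~> refl (Eq Nat 0 0) (elimNat (\(ζ : Nat). Eq Nat 0 0) (refl Nat 0) (\(x : Nat). \(φ : Eq Nat 0 0). φ) 0)
  ~> refl (Eq Nat 0 0) (refl Nat 0)
the term's type:
  Eq (Eq Nat 0 0) (refl Nat 0) (refl Nat 0)


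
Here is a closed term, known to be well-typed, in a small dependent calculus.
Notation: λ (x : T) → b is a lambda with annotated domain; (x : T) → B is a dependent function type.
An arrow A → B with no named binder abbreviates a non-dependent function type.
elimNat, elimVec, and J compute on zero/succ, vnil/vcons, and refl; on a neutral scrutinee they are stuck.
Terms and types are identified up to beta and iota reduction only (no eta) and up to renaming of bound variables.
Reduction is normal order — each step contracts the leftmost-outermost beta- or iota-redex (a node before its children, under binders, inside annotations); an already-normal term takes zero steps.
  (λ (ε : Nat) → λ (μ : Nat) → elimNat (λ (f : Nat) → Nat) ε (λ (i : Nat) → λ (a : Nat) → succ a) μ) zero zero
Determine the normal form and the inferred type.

reduced normal form:
  zero
inferred type:
  Nat


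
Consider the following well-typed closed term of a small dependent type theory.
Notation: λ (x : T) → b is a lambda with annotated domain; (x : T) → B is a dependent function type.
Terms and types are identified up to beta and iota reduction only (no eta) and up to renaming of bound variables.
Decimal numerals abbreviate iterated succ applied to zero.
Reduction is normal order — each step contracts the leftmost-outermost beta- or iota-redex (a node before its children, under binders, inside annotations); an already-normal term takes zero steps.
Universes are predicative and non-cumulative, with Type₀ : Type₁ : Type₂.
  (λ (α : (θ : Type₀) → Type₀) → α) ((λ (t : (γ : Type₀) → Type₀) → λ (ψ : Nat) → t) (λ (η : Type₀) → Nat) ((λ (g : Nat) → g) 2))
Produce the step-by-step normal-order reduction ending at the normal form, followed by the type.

normal-order reduction:
  (λ (α : (θ : Type₀) → Type₀) → α) ((λ (t : (γ : Type₀) → Type₀) → λ (ψ : Nat) → t) (λ (η : Type₀) → Nat) ((λ (g : Nat) → g) 2))
  ~> (λ (α : (θ : Type₀) → Type₀) → λ (t : Nat) → α) (λ (γ : Type₀) → Nat) ((λ (ψ : Nat) → ψ) 2)
  ~> (λ (α : Nat) → λ (θ : Type₀) → Nat) ((λ (t : Nat) → t) 2)
  ~> λ (α : Type₀) → Nat
type:
  (α : Type₀) → Type₀


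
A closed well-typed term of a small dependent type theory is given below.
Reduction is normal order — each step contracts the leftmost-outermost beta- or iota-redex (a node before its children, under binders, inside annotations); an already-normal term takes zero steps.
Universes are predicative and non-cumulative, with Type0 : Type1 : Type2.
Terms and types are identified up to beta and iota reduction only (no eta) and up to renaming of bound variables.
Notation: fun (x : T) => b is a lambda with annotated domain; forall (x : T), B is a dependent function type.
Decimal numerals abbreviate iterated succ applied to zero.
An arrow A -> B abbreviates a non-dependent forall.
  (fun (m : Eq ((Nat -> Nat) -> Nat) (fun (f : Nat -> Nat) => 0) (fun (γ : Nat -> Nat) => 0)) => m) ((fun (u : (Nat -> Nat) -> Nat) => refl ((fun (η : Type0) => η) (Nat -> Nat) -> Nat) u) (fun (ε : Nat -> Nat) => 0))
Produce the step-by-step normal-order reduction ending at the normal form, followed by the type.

normal-order reduction sequence:
  (fun (m : Eq ((Nat -> Nat) -> Nat) (fun (f : Nat -> Nat) => 0) (fun (γ : Nat -> Nat) => 0)) => m) ((fun (u : (Nat -> Nat) -> Nat) => refl ((fun (η : Type0) => η) (Nat -> Nat) -> Nat) u) (fun (ε : Nat -> Nat) => 0))
  ~> (fun (m : (Nat -> Nat) -> Nat) => refl ((fun (f : Type0) => f) (Nat -> Nat) -> Nat) m) (fun (γ : Nat -> Nat) => 0)
  ~> refl ((fun (m : Type0) => m) (Nat -> Nat) -> Nat) (fun (f : Nat -> Nat) => 0)
  ~> refl ((Nat -> Nat) -> Nat) (fun (m : Nat -> Nat) => 0)
inferred type:
  Eq ((Nat -> Nat) -> Nat) (fun (m : Nat -> Nat) => 0) (fun (f : Nat -> Nat) => 0)


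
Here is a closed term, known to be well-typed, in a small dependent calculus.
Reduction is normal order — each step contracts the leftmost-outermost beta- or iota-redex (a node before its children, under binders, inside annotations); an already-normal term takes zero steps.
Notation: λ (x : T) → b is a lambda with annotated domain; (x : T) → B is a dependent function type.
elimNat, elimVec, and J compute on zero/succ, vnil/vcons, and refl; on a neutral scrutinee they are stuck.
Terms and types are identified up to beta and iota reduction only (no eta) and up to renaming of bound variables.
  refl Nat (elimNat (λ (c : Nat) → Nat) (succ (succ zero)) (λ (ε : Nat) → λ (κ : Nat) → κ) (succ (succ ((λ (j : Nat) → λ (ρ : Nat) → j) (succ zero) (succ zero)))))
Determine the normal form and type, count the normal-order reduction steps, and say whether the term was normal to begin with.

normal form:
  refl Nat (succ (succ zero))
the term's type:
  Eq Nat (succ (succ zero)) (succ (succ zero))
reduction steps (normal order): 12
term was already normal: no
first contracted redex: an elimNat iota-redex


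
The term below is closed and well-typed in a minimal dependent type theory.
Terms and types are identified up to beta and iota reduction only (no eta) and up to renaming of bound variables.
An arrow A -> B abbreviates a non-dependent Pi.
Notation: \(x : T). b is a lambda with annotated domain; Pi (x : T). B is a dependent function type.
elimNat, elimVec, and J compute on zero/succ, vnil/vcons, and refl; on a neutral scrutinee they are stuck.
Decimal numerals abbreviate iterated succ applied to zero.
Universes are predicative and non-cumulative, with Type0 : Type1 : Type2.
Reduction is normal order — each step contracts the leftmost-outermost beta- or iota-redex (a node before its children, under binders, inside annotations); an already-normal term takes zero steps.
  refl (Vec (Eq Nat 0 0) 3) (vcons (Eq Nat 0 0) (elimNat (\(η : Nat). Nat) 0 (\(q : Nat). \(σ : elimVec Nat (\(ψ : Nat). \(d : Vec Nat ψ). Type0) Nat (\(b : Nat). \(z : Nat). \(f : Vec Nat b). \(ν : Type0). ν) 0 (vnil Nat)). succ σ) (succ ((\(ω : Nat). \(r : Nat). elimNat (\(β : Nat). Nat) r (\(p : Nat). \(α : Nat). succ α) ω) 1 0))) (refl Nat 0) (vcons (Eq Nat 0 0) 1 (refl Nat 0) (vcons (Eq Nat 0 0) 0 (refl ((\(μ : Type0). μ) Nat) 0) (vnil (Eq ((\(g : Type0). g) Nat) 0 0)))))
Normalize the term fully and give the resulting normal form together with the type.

reduced normal form:
  refl (Vec (Eq Nat 0 0) 3) (vcons (Eq Nat 0 0) 2 (refl Nat 0) (vcons (Eq Nat 0 0) 1 (refl Nat 0) (vcons (Eq Nat 0 0) 0 (refl Nat 0) (vnil (Eq Nat 0 0)))))
type:
  Eq (Vec (Eq Nat 0 0) 3) (vcons (Eq Nat 0 0) 2 (refl Nat 0) (vcons (Eq Nat 0 0) 1 (refl Nat 0) (vcons (Eq Nat 0 0) 0 (refl Nat 0) (vnil (Eq Nat 0 0))))) (vcons (Eq Nat 0 0) 2 (refl Nat 0) (vcons (Eq Nat 0 0) 1 (refl Nat 0) (vcons (Eq Nat 0 0) 0 (refl Nat 0) (vnil (Eq Nat 0 0)))))


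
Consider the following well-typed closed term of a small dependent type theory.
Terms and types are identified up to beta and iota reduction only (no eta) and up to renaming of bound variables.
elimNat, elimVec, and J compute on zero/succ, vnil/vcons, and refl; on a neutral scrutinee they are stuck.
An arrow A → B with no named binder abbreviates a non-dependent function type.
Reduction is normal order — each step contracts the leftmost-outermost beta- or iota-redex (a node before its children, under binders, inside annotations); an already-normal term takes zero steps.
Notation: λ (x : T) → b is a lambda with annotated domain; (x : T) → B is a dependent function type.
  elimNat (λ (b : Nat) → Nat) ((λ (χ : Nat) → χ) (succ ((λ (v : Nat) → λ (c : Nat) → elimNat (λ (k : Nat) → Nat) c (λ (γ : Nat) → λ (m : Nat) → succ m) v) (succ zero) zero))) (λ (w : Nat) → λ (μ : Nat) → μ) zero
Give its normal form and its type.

reduced normal form:
  succ (succ zero)
type:
  Nat


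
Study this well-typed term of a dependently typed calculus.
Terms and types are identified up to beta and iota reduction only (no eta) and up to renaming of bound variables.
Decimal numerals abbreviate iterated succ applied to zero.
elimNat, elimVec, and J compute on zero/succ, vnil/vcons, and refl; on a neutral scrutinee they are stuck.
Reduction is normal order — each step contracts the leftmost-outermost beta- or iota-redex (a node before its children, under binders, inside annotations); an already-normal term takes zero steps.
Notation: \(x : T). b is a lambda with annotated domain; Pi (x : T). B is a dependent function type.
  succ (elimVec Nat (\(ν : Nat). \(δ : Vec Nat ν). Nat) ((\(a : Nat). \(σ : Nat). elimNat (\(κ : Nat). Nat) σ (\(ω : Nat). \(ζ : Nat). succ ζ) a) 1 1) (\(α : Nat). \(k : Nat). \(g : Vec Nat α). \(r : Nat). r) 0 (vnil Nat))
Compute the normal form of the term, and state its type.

reduced normal form:
  3
the term's type:
  Nat


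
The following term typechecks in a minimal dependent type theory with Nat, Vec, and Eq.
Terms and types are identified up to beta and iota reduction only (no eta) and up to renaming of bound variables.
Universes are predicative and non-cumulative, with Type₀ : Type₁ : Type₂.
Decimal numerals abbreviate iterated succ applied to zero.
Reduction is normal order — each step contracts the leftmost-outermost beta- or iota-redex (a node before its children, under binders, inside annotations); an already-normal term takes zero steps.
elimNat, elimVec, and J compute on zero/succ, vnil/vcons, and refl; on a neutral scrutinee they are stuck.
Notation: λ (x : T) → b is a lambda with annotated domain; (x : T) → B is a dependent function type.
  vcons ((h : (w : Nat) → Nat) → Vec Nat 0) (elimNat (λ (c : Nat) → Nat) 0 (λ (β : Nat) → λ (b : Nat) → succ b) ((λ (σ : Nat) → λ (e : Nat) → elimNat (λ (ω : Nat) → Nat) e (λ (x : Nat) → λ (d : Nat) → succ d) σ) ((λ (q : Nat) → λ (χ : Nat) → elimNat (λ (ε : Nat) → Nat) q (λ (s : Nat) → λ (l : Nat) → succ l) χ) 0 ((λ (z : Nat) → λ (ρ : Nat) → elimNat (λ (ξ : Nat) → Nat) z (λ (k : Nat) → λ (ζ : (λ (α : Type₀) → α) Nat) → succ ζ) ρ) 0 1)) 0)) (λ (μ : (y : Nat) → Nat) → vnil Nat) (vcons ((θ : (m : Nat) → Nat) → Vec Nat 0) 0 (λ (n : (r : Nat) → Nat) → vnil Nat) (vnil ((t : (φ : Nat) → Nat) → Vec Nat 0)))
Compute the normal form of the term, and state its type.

resulting normal form:
  vcons ((h : (w : Nat) → Nat) → Vec Nat 0) 1 (λ (c : (β : Nat) → Nat) → vnil Nat) (vcons ((b : (σ : Nat) → Nat) → Vec Nat 0) 0 (λ (e : (ω : Nat) → Nat) → vnil Nat) (vnil ((x : (d : Nat) → Nat) → Vec Nat 0)))
inferred type:
  Vec ((h : (w : Nat) → Nat) → Vec Nat 0) 2
observation: reduction starts at a beta-redex, and 22 normal-order steps reach the normal form.


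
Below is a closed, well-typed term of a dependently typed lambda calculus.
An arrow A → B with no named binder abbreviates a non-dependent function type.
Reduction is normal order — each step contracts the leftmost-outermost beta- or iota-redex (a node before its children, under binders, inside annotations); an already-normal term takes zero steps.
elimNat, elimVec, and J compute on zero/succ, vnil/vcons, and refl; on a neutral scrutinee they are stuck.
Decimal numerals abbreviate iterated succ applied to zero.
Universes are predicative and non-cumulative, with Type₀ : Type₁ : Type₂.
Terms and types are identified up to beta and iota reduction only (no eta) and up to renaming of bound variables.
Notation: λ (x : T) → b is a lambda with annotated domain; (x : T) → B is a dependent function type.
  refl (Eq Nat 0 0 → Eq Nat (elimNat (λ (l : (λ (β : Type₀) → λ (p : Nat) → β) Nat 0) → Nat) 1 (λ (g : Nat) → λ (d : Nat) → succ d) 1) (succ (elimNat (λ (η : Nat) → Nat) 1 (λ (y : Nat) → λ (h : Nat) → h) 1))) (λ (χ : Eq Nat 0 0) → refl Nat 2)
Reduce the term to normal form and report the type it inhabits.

normal form:
  refl (Eq Nat 0 0 → Eq Nat 2 2) (λ (l : Eq Nat 0 0) → refl Nat 2)
the term's type:
  Eq (Eq Nat 0 0 → Eq Nat 2 2) (λ (l : Eq Nat 0 0) → refl Nat 2) (λ (β : Eq Nat 0 0) → refl Nat 2)


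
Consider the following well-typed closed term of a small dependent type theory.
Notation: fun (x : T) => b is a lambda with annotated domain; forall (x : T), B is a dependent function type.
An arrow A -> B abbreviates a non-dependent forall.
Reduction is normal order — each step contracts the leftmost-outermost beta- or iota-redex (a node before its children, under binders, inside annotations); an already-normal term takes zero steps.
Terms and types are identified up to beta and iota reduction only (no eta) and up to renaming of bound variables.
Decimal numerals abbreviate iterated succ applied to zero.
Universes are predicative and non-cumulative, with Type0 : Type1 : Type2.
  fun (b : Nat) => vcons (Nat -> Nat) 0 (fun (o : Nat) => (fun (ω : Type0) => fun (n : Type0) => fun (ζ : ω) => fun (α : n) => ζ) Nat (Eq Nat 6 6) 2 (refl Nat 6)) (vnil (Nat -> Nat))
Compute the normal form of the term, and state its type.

resulting normal form:
  fun (b : Nat) => vcons (Nat -> Nat) 0 (fun (o : Nat) => 2) (vnil (Nat -> Nat))
inferred type:
  Nat -> Vec (Nat -> Nat) 1


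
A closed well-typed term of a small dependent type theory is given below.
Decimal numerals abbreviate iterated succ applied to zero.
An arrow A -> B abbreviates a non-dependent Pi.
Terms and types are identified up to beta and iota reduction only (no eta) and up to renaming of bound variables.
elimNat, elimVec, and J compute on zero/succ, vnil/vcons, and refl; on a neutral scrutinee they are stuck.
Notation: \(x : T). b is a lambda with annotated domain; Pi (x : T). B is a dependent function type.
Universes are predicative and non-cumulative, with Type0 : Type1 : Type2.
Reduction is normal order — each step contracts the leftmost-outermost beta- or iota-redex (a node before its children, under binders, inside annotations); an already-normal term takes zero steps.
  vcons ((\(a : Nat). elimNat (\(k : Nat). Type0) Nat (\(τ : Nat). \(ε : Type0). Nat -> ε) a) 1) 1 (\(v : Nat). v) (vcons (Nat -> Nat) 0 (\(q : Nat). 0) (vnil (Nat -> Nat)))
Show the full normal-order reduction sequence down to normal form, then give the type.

reduction (normal order):
  vcons ((\(a : Nat). elimNat (\(k : Nat). Type0) Nat (\(τ : Nat). \(ε : Type0). Nat -> ε) a) 1) 1 (\(v : Nat). v) (vcons (Nat -> Nat) 0 (\(q : Nat). 0) (vnil (Nat -> Nat)))
  ~> vcons (elimNat (\(a : Nat). Type0) Nat (\(k : Nat). \(τ : Type0). Nat -> τ) 1) 1 (\(ε : Nat). ε) (vcons (Nat -> Nat) 0 (\(v : Nat). 0) (vnil (Nat -> Nat)))
  ~> vcons ((\(a : Nat). \(k : Type0). Nat -> k) 0 (elimNat (\(τ : Nat). Type0) Nat (\(ε : Nat). \(v : Type0). Nat -> v) 0)) 1 (\(q : Nat). q) (vcons (Nat -> Nat) 0 (\(y : Nat). 0) (vnil (Nat -> Nat)))
  ~> vcons ((\(a : Type0). Nat -> a) (elimNat (\(k : Nat). Type0) Nat (\(τ : Nat). \(ε : Type0). Nat -> ε) 0)) 1 (\(v : Nat). v) (vcons (Nat -> Nat) 0 (\(q : Nat). 0) (vnil (Nat -> Nat)))
  ~> vcons (Nat -> elimNat (\(a : Nat). Type0) Nat (\(k : Nat). \(τ : Type0). Nat -> τ) 0) 1 (\(ε : Nat). ε) (vcons (Nat -> Nat) 0 (\(v : Nat). 0) (vnil (Nat -> Nat)))
  ~> vcons (Nat -> Nat) 1 (\(a : Nat). a) (vcons (Nat -> Nat) 0 (\(k : Nat). 0) (vnil (Nat -> Nat)))
inferred type:
  Vec (Nat -> Nat) 2


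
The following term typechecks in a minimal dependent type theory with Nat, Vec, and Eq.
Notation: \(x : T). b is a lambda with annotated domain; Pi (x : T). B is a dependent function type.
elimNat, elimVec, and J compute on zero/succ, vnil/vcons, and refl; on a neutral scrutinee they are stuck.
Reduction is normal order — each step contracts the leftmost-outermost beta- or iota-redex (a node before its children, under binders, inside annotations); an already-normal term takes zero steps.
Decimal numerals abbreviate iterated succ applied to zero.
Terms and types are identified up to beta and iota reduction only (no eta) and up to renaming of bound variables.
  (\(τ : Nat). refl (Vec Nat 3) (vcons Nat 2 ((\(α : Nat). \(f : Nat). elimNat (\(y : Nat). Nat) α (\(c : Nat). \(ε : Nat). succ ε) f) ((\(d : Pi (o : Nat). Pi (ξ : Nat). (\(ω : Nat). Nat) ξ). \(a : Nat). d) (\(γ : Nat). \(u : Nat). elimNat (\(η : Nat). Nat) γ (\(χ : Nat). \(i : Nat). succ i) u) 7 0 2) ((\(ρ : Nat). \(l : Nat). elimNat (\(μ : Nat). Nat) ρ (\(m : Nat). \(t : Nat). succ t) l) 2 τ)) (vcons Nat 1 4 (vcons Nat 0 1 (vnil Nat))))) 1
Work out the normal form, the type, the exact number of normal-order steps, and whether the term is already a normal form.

reduced normal form:
  refl (Vec Nat 3) (vcons Nat 2 5 (vcons Nat 1 4 (vcons Nat 0 1 (vnil Nat))))
inferred type:
  Eq (Vec Nat 3) (vcons Nat 2 5 (vcons Nat 1 4 (vcons Nat 0 1 (vnil Nat)))) (vcons Nat 2 5 (vcons Nat 1 4 (vcons Nat 0 1 (vnil Nat))))
normal-order step count: 30
term was already normal: no
first redex: a beta-redex
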